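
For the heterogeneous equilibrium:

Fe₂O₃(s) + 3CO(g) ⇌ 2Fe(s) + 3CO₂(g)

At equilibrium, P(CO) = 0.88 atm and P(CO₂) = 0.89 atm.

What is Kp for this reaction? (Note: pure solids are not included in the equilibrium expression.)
K_p = 1.034

Solids (Fe₂O₃, Fe) are excluded.
Kp = P(CO₂)³/P(CO)³ = (0.89)³/(0.88)³ = 0.705/0.6815 = 1.034.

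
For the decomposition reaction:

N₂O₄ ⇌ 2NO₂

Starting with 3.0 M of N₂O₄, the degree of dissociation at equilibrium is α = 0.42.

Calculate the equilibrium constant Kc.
K_c = 3.6497

x = α·[A]₀ = 0.42 × 3.0 = 1.26 M dissociated.
At eq: [N₂O₄] = 3.0 − 1.26 = 1.74 M; [NO₂] = 2x = 2.52 M.
Kc = [NO₂]²/[N₂O₄] = (2.52)²/1.74 = 3.65.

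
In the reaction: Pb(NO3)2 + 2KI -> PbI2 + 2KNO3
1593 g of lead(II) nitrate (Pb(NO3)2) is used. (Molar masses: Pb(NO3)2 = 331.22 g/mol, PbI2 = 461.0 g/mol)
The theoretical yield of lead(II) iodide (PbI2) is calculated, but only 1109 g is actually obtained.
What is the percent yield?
Moles of Pb(NO3)2 = 1593 g ÷ 331.22 g/mol = 4.80949 mol
Mole ratio: 1 mol PbI2 / 1 mol Pb(NO3)2
Moles of PbI2 = 4.80949 × (1/1) = 4.80949 mol
Theoretical yield = 4.80949 mol × 461.0 g/mol = 2217.2 g
Actual yield = 1109 g
Percent yield = (1109 / 2217.2) × 100% = 50.0%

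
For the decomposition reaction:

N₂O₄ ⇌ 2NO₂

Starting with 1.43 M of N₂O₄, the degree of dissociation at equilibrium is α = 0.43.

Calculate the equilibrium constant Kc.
K_c = 1.8555

x = α·[A]₀ = 0.43 × 1.43 = 0.6149 M dissociated.
At eq: [N₂O₄] = 1.43 − 0.6149 = 0.8151 M; [NO₂] = 2x = 1.23 M.
Kc = [NO₂]²/[N₂O₄] = (1.23)²/0.8151 = 1.855.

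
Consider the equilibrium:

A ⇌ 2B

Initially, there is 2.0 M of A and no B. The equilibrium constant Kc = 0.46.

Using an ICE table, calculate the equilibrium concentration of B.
[B] = 0.851 M

ICE: [A] = 2.0 − x, [B] = 2x.
Kc = (2x)²/(2.0 − x) = 0.46 ⇒ 4x² + 0.46x − 0.92 = 0.
x = (−0.46 + √(0.46² + 4·4·0.92))/(2·4) = (−0.46 + √14.932)/8 = 0.42552.
[B] = 2x = 0.851 M.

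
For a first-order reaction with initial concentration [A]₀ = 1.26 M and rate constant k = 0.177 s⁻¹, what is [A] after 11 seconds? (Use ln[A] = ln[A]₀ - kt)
0.1798 M

ln[A] = ln[A]₀ - k·t = ln(1.26) - (0.177)·(11) = 0.2311 - 1.9470 = -1.7159
[A] = e^(-1.7159) = 0.1798 M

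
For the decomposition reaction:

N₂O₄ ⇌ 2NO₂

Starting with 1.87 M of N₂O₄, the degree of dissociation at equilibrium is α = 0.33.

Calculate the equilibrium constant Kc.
K_c = 1.2158

x = α·[A]₀ = 0.33 × 1.87 = 0.6171 M dissociated.
At eq: [N₂O₄] = 1.87 − 0.6171 = 1.253 M; [NO₂] = 2x = 1.234 M.
Kc = [NO₂]²/[N₂O₄] = (1.234)²/1.253 = 1.216.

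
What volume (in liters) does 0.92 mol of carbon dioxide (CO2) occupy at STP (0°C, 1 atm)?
At STP, 1 mol of gas occupies 22.4 L
Volume = 0.92 mol × 22.4 L/mol = 20.61 L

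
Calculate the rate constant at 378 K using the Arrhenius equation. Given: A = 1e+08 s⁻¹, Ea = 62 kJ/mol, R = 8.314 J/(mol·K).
2.70e-01 s⁻¹

k = A·exp(-Ea/(R·T)) = 1e+08·exp(-62000/(8.314·378)) = 1e+08·exp(-19.7283) = 1e+08·2.7046e-09 = 2.70e-01 s⁻¹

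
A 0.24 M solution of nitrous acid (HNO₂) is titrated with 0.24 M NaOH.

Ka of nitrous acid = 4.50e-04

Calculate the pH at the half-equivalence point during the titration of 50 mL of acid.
pH = pKa = 3.35

At the half-equivalence point, [HA] = [A⁻], so by Henderson–Hasselbalch pH = pKa + log(1) = pKa.
pKa = −log(4.50e-04) = 3.35.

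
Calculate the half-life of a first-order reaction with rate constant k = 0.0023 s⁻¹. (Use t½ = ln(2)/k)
301.37 s

t½ = ln(2)/k = 0.6931/0.0023 = 301.37 s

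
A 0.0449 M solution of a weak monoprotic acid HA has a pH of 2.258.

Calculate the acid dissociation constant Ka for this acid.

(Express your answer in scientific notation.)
K_a = 7.74e-04

[H⁺] = 10^(−pH) = 10^(−2.258) = 5.521e-03 M. For HA ⇌ H⁺ + A⁻, Ka = x²/(C − x) = (5.521e-03)²/(0.0449 − 5.521e-03) = 7.74e-04.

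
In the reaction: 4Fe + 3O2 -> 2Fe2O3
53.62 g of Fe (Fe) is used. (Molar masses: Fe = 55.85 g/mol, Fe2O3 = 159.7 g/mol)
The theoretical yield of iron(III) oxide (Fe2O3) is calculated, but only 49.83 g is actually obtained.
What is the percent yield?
Moles of Fe = 53.62 g ÷ 55.85 g/mol = 0.960072 mol
Mole ratio: 2 mol Fe2O3 / 4 mol Fe
Moles of Fe2O3 = 0.960072 × (2/4) = 0.480036 mol
Theoretical yield = 0.480036 mol × 159.7 g/mol = 76.662 g
Actual yield = 49.83 g
Percent yield = (49.83 / 76.662) × 100% = 65.0%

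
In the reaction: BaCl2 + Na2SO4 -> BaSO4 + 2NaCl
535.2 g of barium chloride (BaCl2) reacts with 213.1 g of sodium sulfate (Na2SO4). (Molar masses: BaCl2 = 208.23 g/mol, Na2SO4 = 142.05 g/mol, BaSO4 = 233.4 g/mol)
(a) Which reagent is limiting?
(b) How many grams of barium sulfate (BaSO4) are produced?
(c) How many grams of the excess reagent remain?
(a) Na2SO4, (b) 350.1 g, (c) 222.8 g

Moles of BaCl2 = 535.2 g ÷ 208.23 g/mol = 2.57023 mol
Moles of Na2SO4 = 213.1 g ÷ 142.05 g/mol = 1.50018 mol
Moles ÷ coefficient: BaCl2: 2.57023/1 = 2.57, Na2SO4: 1.50018/1 = 1.5
(a) Na2SO4 has the smaller value, so Na2SO4 is the limiting reagent.
(b) Moles of BaSO4 = 1.50018 mol Na2SO4 × (1/1) = 1.50018 mol; mass = 1.50018 mol × 233.4 g/mol = 350.1 g
(c) BaCl2 consumed = 1.50018 × (1/1) = 1.50018 mol; remaining = 2.57023 − 1.50018 = 1.07006 mol; mass = 1.07006 mol × 208.23 g/mol = 222.8 g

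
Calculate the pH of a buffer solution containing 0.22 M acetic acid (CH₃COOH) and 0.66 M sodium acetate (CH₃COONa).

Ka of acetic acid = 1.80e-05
pH = 5.22

pKa = -log(1.80e-05) = 4.74. pH = pKa + log([A⁻]/[HA]) = 4.74 + log(0.66/0.22)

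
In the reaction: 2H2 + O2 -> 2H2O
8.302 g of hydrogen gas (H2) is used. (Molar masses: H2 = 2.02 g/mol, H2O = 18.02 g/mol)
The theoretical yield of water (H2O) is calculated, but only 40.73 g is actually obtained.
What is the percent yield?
Moles of H2 = 8.302 g ÷ 2.02 g/mol = 4.1099 mol
Mole ratio: 2 mol H2O / 2 mol H2
Moles of H2O = 4.1099 × (2/2) = 4.1099 mol
Theoretical yield = 4.1099 mol × 18.02 g/mol = 74.06 g
Actual yield = 40.73 g
Percent yield = (40.73 / 74.06) × 100% = 55.0%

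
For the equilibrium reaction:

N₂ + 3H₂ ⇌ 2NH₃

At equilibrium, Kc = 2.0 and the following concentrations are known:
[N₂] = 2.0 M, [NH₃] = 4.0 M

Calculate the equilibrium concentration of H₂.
[H₂] = 1.5874 M

Kc = ([NH₃]^2) / ([N₂] × [H₂]^3) = 2.0
[H₂]^3 = (product terms)/(Kc · other reactant terms) = 16 / (2.0 · 2) = 4
[H₂] = (4)^(1/3) = 1.5874 M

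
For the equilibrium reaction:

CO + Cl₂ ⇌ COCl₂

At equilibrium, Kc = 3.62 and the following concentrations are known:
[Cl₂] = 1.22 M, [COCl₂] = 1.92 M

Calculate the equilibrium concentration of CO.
[CO] = 0.4347 M

Kc = ([COCl₂]) / ([CO] × [Cl₂]) = 3.62
[CO]^1 = (product terms)/(Kc · other reactant terms) = 1.92 / (3.62 · 1.22) = 0.43474
[CO] = 0.4347 M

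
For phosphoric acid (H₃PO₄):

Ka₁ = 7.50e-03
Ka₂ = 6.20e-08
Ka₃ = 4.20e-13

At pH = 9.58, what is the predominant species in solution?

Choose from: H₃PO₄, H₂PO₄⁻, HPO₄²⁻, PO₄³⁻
HPO₄²⁻

pKa1 = 2.12, pKa2 = 7.21, pKa3 = 12.38. Each pKa is the crossover between adjacent species; pH = 9.58 lies in the region where HPO₄²⁻ predominates.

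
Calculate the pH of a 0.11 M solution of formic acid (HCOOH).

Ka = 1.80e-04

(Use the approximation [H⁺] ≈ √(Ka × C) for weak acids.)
pH = 2.35

[H⁺] = √(Ka × C) = √(1.80e-04 × 0.11) = 4.4497e-03. pH = -log(4.4497e-03)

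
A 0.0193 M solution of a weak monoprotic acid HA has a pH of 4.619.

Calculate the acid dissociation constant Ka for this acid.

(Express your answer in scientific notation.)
K_a = 3.00e-08

[H⁺] = 10^(−pH) = 10^(−4.619) = 2.404e-05 M. For HA ⇌ H⁺ + A⁻, Ka = x²/(C − x) = (2.404e-05)²/(0.0193 − 2.404e-05) = 3.00e-08.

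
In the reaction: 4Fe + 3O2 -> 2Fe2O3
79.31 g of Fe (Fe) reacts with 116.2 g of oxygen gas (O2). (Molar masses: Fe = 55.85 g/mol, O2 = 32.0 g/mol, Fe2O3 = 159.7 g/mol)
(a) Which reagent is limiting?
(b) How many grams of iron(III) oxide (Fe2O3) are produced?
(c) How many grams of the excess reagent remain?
(a) Fe, (b) 113.4 g, (c) 82.12 g

Moles of Fe = 79.31 g ÷ 55.85 g/mol = 1.42005 mol
Moles of O2 = 116.2 g ÷ 32.0 g/mol = 3.63125 mol
Moles ÷ coefficient: Fe: 1.42005/4 = 0.355, O2: 3.63125/3 = 1.21
(a) Fe has the smaller value, so Fe is the limiting reagent.
(b) Moles of Fe2O3 = 1.42005 mol Fe × (2/4) = 0.710027 mol; mass = 0.710027 mol × 159.7 g/mol = 113.4 g
(c) O2 consumed = 1.42005 × (3/4) = 1.06504 mol; remaining = 3.63125 − 1.06504 = 2.56621 mol; mass = 2.56621 mol × 32.0 g/mol = 82.12 g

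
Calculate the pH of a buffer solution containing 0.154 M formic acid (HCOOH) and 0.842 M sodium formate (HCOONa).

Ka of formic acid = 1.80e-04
pH = 4.48

pKa = -log(1.80e-04) = 3.74. pH = pKa + log([A⁻]/[HA]) = 3.74 + log(0.842/0.154)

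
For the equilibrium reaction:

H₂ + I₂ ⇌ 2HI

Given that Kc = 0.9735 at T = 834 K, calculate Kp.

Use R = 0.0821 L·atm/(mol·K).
K_p = 0.9735

Δn = (moles gaseous products) − (moles gaseous reactants) = 0
T = 834 K; RT = 0.0821 × 834 = 68.4714
Kp = Kc·(RT)^Δn = 0.9735 × (68.4714)^0 = 0.9735 × 1 = 0.9735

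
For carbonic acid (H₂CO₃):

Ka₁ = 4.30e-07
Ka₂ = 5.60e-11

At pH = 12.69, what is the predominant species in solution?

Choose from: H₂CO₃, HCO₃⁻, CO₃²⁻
CO₃²⁻

pKa1 = 6.37, pKa2 = 10.25. Each pKa is the crossover between adjacent species; pH = 12.69 lies in the region where CO₃²⁻ predominates.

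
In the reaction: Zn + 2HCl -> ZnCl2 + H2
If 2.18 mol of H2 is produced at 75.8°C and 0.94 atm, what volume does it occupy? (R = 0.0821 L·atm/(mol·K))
T = 75.8°C + 273.15 = 348.95 K
V = nRT/P = (2.18 × 0.0821 × 348.95) / 0.94
V = 66.44 L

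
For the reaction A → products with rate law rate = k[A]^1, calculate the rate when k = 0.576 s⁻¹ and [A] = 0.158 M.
0.09101 M/s

rate = k·[A]^1 = 0.576·(0.158)^1 = 0.576·0.158 = 0.09101 M/s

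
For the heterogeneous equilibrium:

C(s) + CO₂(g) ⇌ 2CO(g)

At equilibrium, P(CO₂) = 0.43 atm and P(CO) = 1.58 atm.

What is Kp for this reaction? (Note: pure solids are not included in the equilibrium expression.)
K_p = 5.806

Solid C is excluded.
Kp = P(CO)²/P(CO₂) = (1.58)²/0.43 = 2.496/0.43 = 5.806.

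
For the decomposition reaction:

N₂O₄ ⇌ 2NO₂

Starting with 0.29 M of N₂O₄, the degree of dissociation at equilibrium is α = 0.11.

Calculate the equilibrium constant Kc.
K_c = 0.0158

x = α·[A]₀ = 0.11 × 0.29 = 0.0319 M dissociated.
At eq: [N₂O₄] = 0.29 − 0.0319 = 0.2581 M; [NO₂] = 2x = 0.0638 M.
Kc = [NO₂]²/[N₂O₄] = (0.0638)²/0.2581 = 0.01577.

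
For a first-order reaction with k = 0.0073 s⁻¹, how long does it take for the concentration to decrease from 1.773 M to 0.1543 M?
334.46 s

From ln[A] = ln[A]₀ - k·t: t = ln([A]₀/[A])/k = ln(1.773/0.1543)/0.0073 = ln(11.4906)/0.0073 = 2.4415/0.0073 = 334.46 s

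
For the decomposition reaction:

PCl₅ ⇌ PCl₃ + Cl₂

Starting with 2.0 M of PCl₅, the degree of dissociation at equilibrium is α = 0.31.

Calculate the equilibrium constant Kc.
K_c = 0.2786

x = α·[A]₀ = 0.31 × 2.0 = 0.62 M dissociated.
At eq: [PCl₅] = 2.0 − 0.62 = 1.38 M; [PCl₃] = [Cl₂] = x = 0.62 M.
Kc = [PCl₃][Cl₂]/[PCl₅] = (0.62)²/1.38 = 0.2786.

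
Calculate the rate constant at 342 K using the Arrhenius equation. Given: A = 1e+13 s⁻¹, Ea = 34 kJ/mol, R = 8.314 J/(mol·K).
6.41e+07 s⁻¹

k = A·exp(-Ea/(R·T)) = 1e+13·exp(-34000/(8.314·342)) = 1e+13·exp(-11.9576) = 1e+13·6.4105e-06 = 6.41e+07 s⁻¹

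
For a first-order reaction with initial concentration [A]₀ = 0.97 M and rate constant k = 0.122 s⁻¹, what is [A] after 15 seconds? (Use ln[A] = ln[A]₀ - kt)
0.1556 M

ln[A] = ln[A]₀ - k·t = ln(0.97) - (0.122)·(15) = -0.0305 - 1.8300 = -1.8605
[A] = e^(-1.8605) = 0.1556 M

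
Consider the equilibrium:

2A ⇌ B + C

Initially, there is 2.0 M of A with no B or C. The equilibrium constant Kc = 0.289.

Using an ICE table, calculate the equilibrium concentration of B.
[B] = 0.518 M

ICE: [A] = 2.0 − 2x, [B] = [C] = x.
Kc = x²/(2.0 − 2x)² = 0.289 ⇒ √Kc = x/(2.0 − 2x).
x = √0.289·2.0/(1 + 2√0.289) = 0.53759·2.0/2.0752 = 0.51811.
[B] = x = 0.518 M.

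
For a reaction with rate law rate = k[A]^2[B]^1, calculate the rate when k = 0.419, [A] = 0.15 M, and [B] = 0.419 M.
0.00395 M/s

rate = k·[A]^2·[B]^1 = 0.419·(0.15)^2·(0.419)^1 = 0.419·0.0225·0.419 = 0.00395 M/s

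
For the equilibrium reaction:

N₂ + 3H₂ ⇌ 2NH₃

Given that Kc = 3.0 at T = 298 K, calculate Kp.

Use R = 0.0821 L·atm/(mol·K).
K_p = 0.0050

Δn = (moles gaseous products) − (moles gaseous reactants) = -2
T = 298 K; RT = 0.0821 × 298 = 24.4658
Kp = Kc·(RT)^Δn = 3.0 × (24.4658)^-2 = 3.0 × 0.00167063 = 0.0050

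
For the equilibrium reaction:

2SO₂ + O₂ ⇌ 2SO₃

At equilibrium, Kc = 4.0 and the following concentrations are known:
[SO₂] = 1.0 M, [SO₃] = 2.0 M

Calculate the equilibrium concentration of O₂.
[O₂] = 1.0000 M

Kc = ([SO₃]^2) / ([SO₂]^2 × [O₂]) = 4.0
[O₂]^1 = (product terms)/(Kc · other reactant terms) = 4 / (4.0 · 1) = 1
[O₂] = 1.0000 M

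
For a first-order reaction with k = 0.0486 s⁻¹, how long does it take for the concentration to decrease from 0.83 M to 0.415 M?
14.26 s

From ln[A] = ln[A]₀ - k·t: t = ln([A]₀/[A])/k = ln(0.83/0.415)/0.0486 = ln(2.0000)/0.0486 = 0.6931/0.0486 = 14.26 s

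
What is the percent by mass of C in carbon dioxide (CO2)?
Mass of C in formula = 12.01 × 1 = 12.01 g/mol
Molar mass = 44.01 g/mol
% C = (12.01/44.01) × 100% = 27.29%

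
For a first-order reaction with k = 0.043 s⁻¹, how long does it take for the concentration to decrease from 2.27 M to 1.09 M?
17.06 s

From ln[A] = ln[A]₀ - k·t: t = ln([A]₀/[A])/k = ln(2.27/1.09)/0.043 = ln(2.0826)/0.043 = 0.7336/0.043 = 17.06 s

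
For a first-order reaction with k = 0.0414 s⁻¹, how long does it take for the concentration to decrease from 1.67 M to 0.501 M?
29.08 s

From ln[A] = ln[A]₀ - k·t: t = ln([A]₀/[A])/k = ln(1.67/0.501)/0.0414 = ln(3.3333)/0.0414 = 1.2040/0.0414 = 29.08 s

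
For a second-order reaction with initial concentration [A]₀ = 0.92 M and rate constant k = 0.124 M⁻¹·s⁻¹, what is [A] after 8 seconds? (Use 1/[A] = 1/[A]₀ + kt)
0.4810 M

1/[A] = 1/[A]₀ + k·t = 1/0.92 + (0.124)·(8) = 1.0870 + 0.9920 = 2.0790
[A] = 1/2.0790 = 0.4810 M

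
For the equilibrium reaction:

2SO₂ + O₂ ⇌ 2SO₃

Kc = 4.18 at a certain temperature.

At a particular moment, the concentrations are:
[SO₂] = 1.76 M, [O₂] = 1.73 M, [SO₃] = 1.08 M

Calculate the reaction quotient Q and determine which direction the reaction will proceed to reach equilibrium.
Q = 0.218, Q < K, reaction proceeds forward (toward products)

Q = ([SO₃]^2) / ([SO₂]^2 × [O₂])
  = ((1.08)^2) / ((1.76)^2·(1.73)) = 1.1664/5.3588 = 0.2177
Since Q = 0.2177 < Kc = 4.18, the reaction proceeds forward (toward products) to reach equilibrium.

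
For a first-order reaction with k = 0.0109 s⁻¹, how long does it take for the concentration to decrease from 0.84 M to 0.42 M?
63.59 s

From ln[A] = ln[A]₀ - k·t: t = ln([A]₀/[A])/k = ln(0.84/0.42)/0.0109 = ln(2.0000)/0.0109 = 0.6931/0.0109 = 63.59 s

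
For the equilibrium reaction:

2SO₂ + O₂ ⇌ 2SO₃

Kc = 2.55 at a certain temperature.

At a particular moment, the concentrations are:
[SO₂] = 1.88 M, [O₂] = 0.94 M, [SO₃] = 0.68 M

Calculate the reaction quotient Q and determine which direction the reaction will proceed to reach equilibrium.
Q = 0.139, Q < K, reaction proceeds forward (toward products)

Q = ([SO₃]^2) / ([SO₂]^2 × [O₂])
  = ((0.68)^2) / ((1.88)^2·(0.94)) = 0.4624/3.3223 = 0.1392
Since Q = 0.1392 < Kc = 2.55, the reaction proceeds forward (toward products) to reach equilibrium.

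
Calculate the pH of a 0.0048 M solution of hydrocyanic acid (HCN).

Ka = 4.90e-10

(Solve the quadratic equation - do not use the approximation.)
pH = 5.81

x² + Ka×x - Ka×C = 0. Using quadratic formula: [H⁺] = 1.5334e-06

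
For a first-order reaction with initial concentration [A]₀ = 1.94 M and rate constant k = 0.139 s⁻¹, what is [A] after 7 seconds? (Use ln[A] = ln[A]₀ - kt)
0.7332 M

ln[A] = ln[A]₀ - k·t = ln(1.94) - (0.139)·(7) = 0.6627 - 0.9730 = -0.3103
[A] = e^(-0.3103) = 0.7332 M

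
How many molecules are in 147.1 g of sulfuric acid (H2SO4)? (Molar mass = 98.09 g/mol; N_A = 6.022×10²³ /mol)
Moles = 147.1 g ÷ 98.09 g/mol = 1.49964 mol
Molecules = 1.49964 mol × 6.022×10²³ /mol = 9.031e+23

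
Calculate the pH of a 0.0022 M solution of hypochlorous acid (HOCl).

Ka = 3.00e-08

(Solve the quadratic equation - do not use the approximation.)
pH = 5.09

x² + Ka×x - Ka×C = 0. Using quadratic formula: [H⁺] = 8.1091e-06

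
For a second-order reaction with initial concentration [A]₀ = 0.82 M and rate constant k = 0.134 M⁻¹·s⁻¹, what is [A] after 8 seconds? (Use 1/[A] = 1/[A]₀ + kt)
0.4364 M

1/[A] = 1/[A]₀ + k·t = 1/0.82 + (0.134)·(8) = 1.2195 + 1.0720 = 2.2915
[A] = 1/2.2915 = 0.4364 M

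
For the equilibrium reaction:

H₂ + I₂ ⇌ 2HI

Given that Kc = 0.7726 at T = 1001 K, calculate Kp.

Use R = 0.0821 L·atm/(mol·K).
K_p = 0.7726

Δn = (moles gaseous products) − (moles gaseous reactants) = 0
T = 1001 K; RT = 0.0821 × 1001 = 82.1821
Kp = Kc·(RT)^Δn = 0.7726 × (82.1821)^0 = 0.7726 × 1 = 0.7726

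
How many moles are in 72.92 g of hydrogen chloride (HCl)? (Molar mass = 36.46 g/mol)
Moles = 72.92 g ÷ 36.46 g/mol = 2 mol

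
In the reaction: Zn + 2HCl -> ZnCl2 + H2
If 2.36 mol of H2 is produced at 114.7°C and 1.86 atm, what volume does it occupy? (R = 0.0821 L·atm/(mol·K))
T = 114.7°C + 273.15 = 387.85 K
V = nRT/P = (2.36 × 0.0821 × 387.85) / 1.86
V = 40.40 L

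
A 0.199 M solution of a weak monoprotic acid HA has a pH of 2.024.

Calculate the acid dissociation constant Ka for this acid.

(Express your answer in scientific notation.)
K_a = 4.72e-04

[H⁺] = 10^(−pH) = 10^(−2.024) = 9.462e-03 M. For HA ⇌ H⁺ + A⁻, Ka = x²/(C − x) = (9.462e-03)²/(0.199 − 9.462e-03) = 4.72e-04.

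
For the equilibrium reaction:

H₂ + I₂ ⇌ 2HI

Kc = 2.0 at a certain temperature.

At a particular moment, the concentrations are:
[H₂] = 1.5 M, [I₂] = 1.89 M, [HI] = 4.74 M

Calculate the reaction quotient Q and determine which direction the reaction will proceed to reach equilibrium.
Q = 7.925, Q > K, reaction proceeds reverse (toward reactants)

Q = ([HI]^2) / ([H₂] × [I₂])
  = ((4.74)^2) / ((1.5)·(1.89)) = 22.468/2.835 = 7.925
Since Q = 7.925 > Kc = 2.0, the reaction proceeds reverse (toward reactants) to reach equilibrium.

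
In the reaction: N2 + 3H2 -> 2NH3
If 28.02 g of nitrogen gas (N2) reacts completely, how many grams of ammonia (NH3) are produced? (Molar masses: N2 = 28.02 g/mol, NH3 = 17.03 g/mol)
Moles of N2 = 28.02 g ÷ 28.02 g/mol = 1 mol
Mole ratio: 2 mol NH3 / 1 mol N2
Moles of NH3 = 1 × (2/1) = 2 mol
Mass of NH3 = 2 mol × 17.03 g/mol = 34.06 g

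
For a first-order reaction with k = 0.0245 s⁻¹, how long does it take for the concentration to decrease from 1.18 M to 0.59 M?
28.29 s

From ln[A] = ln[A]₀ - k·t: t = ln([A]₀/[A])/k = ln(1.18/0.59)/0.0245 = ln(2.0000)/0.0245 = 0.6931/0.0245 = 28.29 s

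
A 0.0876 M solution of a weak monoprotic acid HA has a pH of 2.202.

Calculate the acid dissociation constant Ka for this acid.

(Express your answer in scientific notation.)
K_a = 4.85e-04

[H⁺] = 10^(−pH) = 10^(−2.202) = 6.281e-03 M. For HA ⇌ H⁺ + A⁻, Ka = x²/(C − x) = (6.281e-03)²/(0.0876 − 6.281e-03) = 4.85e-04.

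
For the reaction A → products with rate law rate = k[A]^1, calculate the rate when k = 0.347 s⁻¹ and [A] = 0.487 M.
0.169 M/s

rate = k·[A]^1 = 0.347·(0.487)^1 = 0.347·0.487 = 0.169 M/s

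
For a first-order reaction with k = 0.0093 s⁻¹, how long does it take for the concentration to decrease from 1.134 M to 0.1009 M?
260.15 s

From ln[A] = ln[A]₀ - k·t: t = ln([A]₀/[A])/k = ln(1.134/0.1009)/0.0093 = ln(11.2389)/0.0093 = 2.4194/0.0093 = 260.15 s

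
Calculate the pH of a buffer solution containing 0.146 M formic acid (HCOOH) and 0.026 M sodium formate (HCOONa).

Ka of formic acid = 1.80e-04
pH = 3.00

pKa = -log(1.80e-04) = 3.74. pH = pKa + log([A⁻]/[HA]) = 3.74 + log(0.026/0.146)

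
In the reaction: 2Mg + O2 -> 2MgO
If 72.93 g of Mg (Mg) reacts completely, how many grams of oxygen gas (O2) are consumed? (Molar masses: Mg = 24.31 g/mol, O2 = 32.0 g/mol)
Moles of Mg = 72.93 g ÷ 24.31 g/mol = 3 mol
Mole ratio: 1 mol O2 / 2 mol Mg
Moles of O2 = 3 × (1/2) = 1.5 mol
Mass of O2 = 1.5 mol × 32.0 g/mol = 48 g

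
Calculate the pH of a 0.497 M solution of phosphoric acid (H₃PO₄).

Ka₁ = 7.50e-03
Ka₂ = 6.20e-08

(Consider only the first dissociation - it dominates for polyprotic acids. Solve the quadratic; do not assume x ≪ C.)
pH = 1.24

x² + Ka₁·x − Ka₁·C = 0 with Ka₁ = 7.50e-03, C = 0.497.
x = (−Ka₁ + √(Ka₁² + 4·Ka₁·C))/2 = 5.7418e-02 M, so pH = 1.24.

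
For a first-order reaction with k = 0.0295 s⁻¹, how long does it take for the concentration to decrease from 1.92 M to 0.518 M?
44.41 s

From ln[A] = ln[A]₀ - k·t: t = ln([A]₀/[A])/k = ln(1.92/0.518)/0.0295 = ln(3.7066)/0.0295 = 1.3101/0.0295 = 44.41 s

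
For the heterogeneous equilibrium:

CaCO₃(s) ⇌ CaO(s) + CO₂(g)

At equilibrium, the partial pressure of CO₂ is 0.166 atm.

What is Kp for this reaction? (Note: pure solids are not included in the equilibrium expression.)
K_p = 0.166

Solids (CaCO₃, CaO) have activity 1 and are excluded.
Kp = P(CO₂) = 0.166.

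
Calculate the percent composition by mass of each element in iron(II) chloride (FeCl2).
Fe: 44.06%, Cl: 55.94%

Molar mass of FeCl2 = 126.75 g/mol
% Fe = (1 × 55.85) / 126.75 × 100% = 55.85 / 126.75 × 100% = 44.06%
% Cl = (2 × 35.45) / 126.75 × 100% = 70.9 / 126.75 × 100% = 55.94%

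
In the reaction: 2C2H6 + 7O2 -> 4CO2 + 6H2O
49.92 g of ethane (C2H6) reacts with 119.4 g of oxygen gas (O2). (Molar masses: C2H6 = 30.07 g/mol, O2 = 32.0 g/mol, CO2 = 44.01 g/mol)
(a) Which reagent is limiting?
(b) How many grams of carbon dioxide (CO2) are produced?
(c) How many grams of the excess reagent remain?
(a) O2, (b) 93.84 g, (c) 17.86 g

Moles of C2H6 = 49.92 g ÷ 30.07 g/mol = 1.66013 mol
Moles of O2 = 119.4 g ÷ 32.0 g/mol = 3.73125 mol
Moles ÷ coefficient: C2H6: 1.66013/2 = 0.8301, O2: 3.73125/7 = 0.533
(a) O2 has the smaller value, so O2 is the limiting reagent.
(b) Moles of CO2 = 3.73125 mol O2 × (4/7) = 2.13214 mol; mass = 2.13214 mol × 44.01 g/mol = 93.84 g
(c) C2H6 consumed = 3.73125 × (2/7) = 1.06607 mol; remaining = 1.66013 − 1.06607 = 0.594055 mol; mass = 0.594055 mol × 30.07 g/mol = 17.86 g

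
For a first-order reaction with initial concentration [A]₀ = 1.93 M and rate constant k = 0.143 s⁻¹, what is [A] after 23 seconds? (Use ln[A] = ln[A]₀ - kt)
0.0720 M

ln[A] = ln[A]₀ - k·t = ln(1.93) - (0.143)·(23) = 0.6575 - 3.2890 = -2.6315
[A] = e^(-2.6315) = 0.0720 M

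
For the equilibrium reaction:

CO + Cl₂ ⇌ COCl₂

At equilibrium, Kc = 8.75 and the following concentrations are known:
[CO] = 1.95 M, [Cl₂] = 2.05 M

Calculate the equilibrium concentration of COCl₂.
[COCl₂] = 34.9781 M

Kc = ([COCl₂]) / ([CO] × [Cl₂]) = 8.75
[COCl₂]^1 = Kc · (reactant terms)/(other product terms) = 8.75 · 3.9975 / 1 = 34.978
[COCl₂] = 34.9781 M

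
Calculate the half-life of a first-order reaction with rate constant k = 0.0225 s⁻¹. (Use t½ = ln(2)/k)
30.81 s

t½ = ln(2)/k = 0.6931/0.0225 = 30.81 s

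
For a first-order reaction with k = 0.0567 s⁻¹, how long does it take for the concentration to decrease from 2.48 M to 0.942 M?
17.07 s

From ln[A] = ln[A]₀ - k·t: t = ln([A]₀/[A])/k = ln(2.48/0.942)/0.0567 = ln(2.6327)/0.0567 = 0.9680/0.0567 = 17.07 s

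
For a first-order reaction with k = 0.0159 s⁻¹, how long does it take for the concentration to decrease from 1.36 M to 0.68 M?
43.59 s

From ln[A] = ln[A]₀ - k·t: t = ln([A]₀/[A])/k = ln(1.36/0.68)/0.0159 = ln(2.0000)/0.0159 = 0.6931/0.0159 = 43.59 s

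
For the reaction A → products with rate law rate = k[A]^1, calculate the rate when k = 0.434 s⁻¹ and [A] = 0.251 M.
0.1089 M/s

rate = k·[A]^1 = 0.434·(0.251)^1 = 0.434·0.251 = 0.1089 M/s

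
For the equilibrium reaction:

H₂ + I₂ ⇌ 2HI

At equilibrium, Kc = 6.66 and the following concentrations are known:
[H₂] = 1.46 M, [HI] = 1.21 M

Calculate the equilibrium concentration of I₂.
[I₂] = 0.1506 M

Kc = ([HI]^2) / ([H₂] × [I₂]) = 6.66
[I₂]^1 = (product terms)/(Kc · other reactant terms) = 1.4641 / (6.66 · 1.46) = 0.15057
[I₂] = 0.1506 M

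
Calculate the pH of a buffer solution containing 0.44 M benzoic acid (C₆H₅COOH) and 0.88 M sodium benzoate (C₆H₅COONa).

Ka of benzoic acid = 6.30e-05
pH = 4.50

pKa = -log(6.30e-05) = 4.20. pH = pKa + log([A⁻]/[HA]) = 4.20 + log(0.88/0.44)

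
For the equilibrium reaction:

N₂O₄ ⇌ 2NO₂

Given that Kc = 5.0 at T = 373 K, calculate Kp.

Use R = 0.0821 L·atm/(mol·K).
K_p = 153.1165

Δn = (moles gaseous products) − (moles gaseous reactants) = 1
T = 373 K; RT = 0.0821 × 373 = 30.6233
Kp = Kc·(RT)^Δn = 5.0 × (30.6233)^1 = 5.0 × 30.6233 = 153.1165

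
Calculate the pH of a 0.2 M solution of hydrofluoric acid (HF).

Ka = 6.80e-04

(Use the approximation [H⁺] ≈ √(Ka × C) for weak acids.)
pH = 1.93

[H⁺] = √(Ka × C) = √(6.80e-04 × 0.2) = 1.1662e-02. pH = -log(1.1662e-02)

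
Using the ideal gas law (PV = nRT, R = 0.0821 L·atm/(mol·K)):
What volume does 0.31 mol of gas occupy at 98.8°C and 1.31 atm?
T = 98.8°C + 273.15 = 371.95 K
V = nRT/P = (0.31 × 0.0821 × 371.95) / 1.31
V = 7.23 L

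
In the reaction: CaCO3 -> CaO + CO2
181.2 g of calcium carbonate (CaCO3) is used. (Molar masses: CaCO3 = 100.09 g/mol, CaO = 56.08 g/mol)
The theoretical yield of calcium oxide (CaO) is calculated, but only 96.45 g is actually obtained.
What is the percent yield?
Moles of CaCO3 = 181.2 g ÷ 100.09 g/mol = 1.81037 mol
Mole ratio: 1 mol CaO / 1 mol CaCO3
Moles of CaO = 1.81037 × (1/1) = 1.81037 mol
Theoretical yield = 1.81037 mol × 56.08 g/mol = 101.53 g
Actual yield = 96.45 g
Percent yield = (96.45 / 101.53) × 100% = 95.0%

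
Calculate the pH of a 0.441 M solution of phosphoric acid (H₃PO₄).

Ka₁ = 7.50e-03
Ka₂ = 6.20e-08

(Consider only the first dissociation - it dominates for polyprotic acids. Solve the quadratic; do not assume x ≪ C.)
pH = 1.27

x² + Ka₁·x − Ka₁·C = 0 with Ka₁ = 7.50e-03, C = 0.441.
x = (−Ka₁ + √(Ka₁² + 4·Ka₁·C))/2 = 5.3883e-02 M, so pH = 1.27.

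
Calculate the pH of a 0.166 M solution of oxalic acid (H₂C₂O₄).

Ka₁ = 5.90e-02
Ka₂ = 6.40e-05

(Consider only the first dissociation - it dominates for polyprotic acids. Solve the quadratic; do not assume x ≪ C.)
pH = 1.13

x² + Ka₁·x − Ka₁·C = 0 with Ka₁ = 5.90e-02, C = 0.166.
x = (−Ka₁ + √(Ka₁² + 4·Ka₁·C))/2 = 7.3768e-02 M, so pH = 1.13.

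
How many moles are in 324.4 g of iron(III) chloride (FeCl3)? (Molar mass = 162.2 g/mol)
Moles = 324.4 g ÷ 162.2 g/mol = 2 mol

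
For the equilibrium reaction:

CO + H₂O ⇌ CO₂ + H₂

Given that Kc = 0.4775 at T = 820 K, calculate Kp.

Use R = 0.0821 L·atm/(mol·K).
K_p = 0.4775

Δn = (moles gaseous products) − (moles gaseous reactants) = 0
T = 820 K; RT = 0.0821 × 820 = 67.322
Kp = Kc·(RT)^Δn = 0.4775 × (67.322)^0 = 0.4775 × 1 = 0.4775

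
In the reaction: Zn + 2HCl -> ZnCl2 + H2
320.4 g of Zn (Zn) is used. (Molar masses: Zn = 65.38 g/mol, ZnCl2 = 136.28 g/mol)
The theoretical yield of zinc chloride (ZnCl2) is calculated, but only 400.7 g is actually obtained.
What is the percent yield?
Moles of Zn = 320.4 g ÷ 65.38 g/mol = 4.90058 mol
Mole ratio: 1 mol ZnCl2 / 1 mol Zn
Moles of ZnCl2 = 4.90058 × (1/1) = 4.90058 mol
Theoretical yield = 4.90058 mol × 136.28 g/mol = 667.85 g
Actual yield = 400.7 g
Percent yield = (400.7 / 667.85) × 100% = 60.0%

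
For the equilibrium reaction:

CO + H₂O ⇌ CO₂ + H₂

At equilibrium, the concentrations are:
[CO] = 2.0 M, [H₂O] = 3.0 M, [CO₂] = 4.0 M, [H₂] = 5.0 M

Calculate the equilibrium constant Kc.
K_c = 3.3333

Kc = ([CO₂] × [H₂]) / ([CO] × [H₂O])
   = ((4.0)·(5.0)) / ((2.0)·(3.0))
   = 20 / 6 = 3.3333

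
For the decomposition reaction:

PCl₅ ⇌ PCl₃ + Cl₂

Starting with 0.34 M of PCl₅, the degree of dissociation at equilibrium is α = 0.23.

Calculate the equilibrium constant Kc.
K_c = 0.0234

x = α·[A]₀ = 0.23 × 0.34 = 0.0782 M dissociated.
At eq: [PCl₅] = 0.34 − 0.0782 = 0.2618 M; [PCl₃] = [Cl₂] = x = 0.0782 M.
Kc = [PCl₃][Cl₂]/[PCl₅] = (0.0782)²/0.2618 = 0.02336.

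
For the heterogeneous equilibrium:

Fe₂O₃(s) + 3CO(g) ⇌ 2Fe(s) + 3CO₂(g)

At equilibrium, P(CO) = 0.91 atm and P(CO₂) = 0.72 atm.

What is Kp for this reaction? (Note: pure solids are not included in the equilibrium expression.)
K_p = 0.495

Solids (Fe₂O₃, Fe) are excluded.
Kp = P(CO₂)³/P(CO)³ = (0.72)³/(0.91)³ = 0.3732/0.7536 = 0.495.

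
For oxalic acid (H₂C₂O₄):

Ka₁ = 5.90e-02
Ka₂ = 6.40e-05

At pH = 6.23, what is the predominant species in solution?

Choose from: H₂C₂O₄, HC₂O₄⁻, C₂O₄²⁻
C₂O₄²⁻

pKa1 = 1.23, pKa2 = 4.19. Each pKa is the crossover between adjacent species; pH = 6.23 lies in the region where C₂O₄²⁻ predominates.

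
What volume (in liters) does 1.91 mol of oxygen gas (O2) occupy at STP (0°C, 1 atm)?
At STP, 1 mol of gas occupies 22.4 L
Volume = 1.91 mol × 22.4 L/mol = 42.78 L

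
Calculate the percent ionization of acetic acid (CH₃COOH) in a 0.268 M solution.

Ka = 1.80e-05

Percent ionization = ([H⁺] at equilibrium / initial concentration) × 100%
Percent ionization = 0.816%

Let x = [H⁺]. Ka = x²/(C - x) ⇒ x² + (1.80e-05)x - (1.80e-05)(0.268) = 0. x = 2.1874e-03. Percent = (2.1874e-03/0.268) × 100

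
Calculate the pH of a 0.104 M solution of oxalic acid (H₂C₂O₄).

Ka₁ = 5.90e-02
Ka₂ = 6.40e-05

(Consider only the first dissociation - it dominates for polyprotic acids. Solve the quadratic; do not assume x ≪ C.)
pH = 1.27

x² + Ka₁·x − Ka₁·C = 0 with Ka₁ = 5.90e-02, C = 0.104.
x = (−Ka₁ + √(Ka₁² + 4·Ka₁·C))/2 = 5.4203e-02 M, so pH = 1.27.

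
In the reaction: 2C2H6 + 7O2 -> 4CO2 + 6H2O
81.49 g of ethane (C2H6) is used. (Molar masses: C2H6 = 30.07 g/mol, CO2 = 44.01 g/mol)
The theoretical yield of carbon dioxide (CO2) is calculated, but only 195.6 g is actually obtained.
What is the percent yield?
Moles of C2H6 = 81.49 g ÷ 30.07 g/mol = 2.71001 mol
Mole ratio: 4 mol CO2 / 2 mol C2H6
Moles of CO2 = 2.71001 × (4/2) = 5.42002 mol
Theoretical yield = 5.42002 mol × 44.01 g/mol = 238.54 g
Actual yield = 195.6 g
Percent yield = (195.6 / 238.54) × 100% = 82.0%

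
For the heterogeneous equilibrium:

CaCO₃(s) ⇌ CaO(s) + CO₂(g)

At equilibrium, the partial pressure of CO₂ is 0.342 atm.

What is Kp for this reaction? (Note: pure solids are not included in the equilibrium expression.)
K_p = 0.342

Solids (CaCO₃, CaO) have activity 1 and are excluded.
Kp = P(CO₂) = 0.342.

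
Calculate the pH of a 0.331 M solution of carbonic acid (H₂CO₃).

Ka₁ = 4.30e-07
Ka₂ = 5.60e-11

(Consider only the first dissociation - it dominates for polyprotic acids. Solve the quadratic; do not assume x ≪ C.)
pH = 3.42

x² + Ka₁·x − Ka₁·C = 0 with Ka₁ = 4.30e-07, C = 0.331.
x = (−Ka₁ + √(Ka₁² + 4·Ka₁·C))/2 = 3.7705e-04 M, so pH = 3.42.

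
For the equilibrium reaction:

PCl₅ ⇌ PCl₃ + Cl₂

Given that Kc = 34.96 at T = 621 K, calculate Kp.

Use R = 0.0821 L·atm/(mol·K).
K_p = 1.78e+03

Δn = (moles gaseous products) − (moles gaseous reactants) = 1
T = 621 K; RT = 0.0821 × 621 = 50.9841
Kp = Kc·(RT)^Δn = 34.96 × (50.9841)^1 = 34.96 × 50.9841 = 1.78e+03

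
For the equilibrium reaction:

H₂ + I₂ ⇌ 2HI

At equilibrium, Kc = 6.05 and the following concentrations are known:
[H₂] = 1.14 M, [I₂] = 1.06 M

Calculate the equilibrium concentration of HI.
[HI] = 2.7039 M

Kc = ([HI]^2) / ([H₂] × [I₂]) = 6.05
[HI]^2 = Kc · (reactant terms)/(other product terms) = 6.05 · 1.2084 / 1 = 7.3108
[HI] = (7.3108)^(1/2) = 2.7039 M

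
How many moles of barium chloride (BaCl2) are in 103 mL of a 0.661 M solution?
Moles = Molarity × Volume (L)
Moles = 0.661 M × 0.103 L = 0.06808 mol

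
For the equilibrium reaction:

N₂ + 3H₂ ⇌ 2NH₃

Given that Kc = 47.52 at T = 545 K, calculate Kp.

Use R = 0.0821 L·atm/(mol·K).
K_p = 0.0237

Δn = (moles gaseous products) − (moles gaseous reactants) = -2
T = 545 K; RT = 0.0821 × 545 = 44.7445
Kp = Kc·(RT)^Δn = 47.52 × (44.7445)^-2 = 47.52 × 0.000499483 = 0.0237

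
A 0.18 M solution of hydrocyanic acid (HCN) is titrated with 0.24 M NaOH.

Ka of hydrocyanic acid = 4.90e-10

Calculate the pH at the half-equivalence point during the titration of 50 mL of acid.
pH = pKa = 9.31

At the half-equivalence point, [HA] = [A⁻], so by Henderson–Hasselbalch pH = pKa + log(1) = pKa.
pKa = −log(4.90e-10) = 9.31.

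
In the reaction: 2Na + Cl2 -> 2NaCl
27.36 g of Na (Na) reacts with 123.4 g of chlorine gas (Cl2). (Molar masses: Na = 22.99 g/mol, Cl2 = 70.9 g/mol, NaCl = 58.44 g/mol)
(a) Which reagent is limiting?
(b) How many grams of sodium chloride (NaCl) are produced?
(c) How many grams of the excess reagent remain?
(a) Na, (b) 69.55 g, (c) 81.21 g

Moles of Na = 27.36 g ÷ 22.99 g/mol = 1.19008 mol
Moles of Cl2 = 123.4 g ÷ 70.9 g/mol = 1.74048 mol
Moles ÷ coefficient: Na: 1.19008/2 = 0.595, Cl2: 1.74048/1 = 1.74
(a) Na has the smaller value, so Na is the limiting reagent.
(b) Moles of NaCl = 1.19008 mol Na × (2/2) = 1.19008 mol; mass = 1.19008 mol × 58.44 g/mol = 69.55 g
(c) Cl2 consumed = 1.19008 × (1/2) = 0.595041 mol; remaining = 1.74048 − 0.595041 = 1.14544 mol; mass = 1.14544 mol × 70.9 g/mol = 81.21 g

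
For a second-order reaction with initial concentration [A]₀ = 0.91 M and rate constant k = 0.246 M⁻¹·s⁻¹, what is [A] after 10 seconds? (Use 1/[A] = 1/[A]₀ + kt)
0.2810 M

1/[A] = 1/[A]₀ + k·t = 1/0.91 + (0.246)·(10) = 1.0989 + 2.4600 = 3.5589
[A] = 1/3.5589 = 0.2810 M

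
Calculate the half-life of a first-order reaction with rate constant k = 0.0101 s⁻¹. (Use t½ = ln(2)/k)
68.63 s

t½ = ln(2)/k = 0.6931/0.0101 = 68.63 s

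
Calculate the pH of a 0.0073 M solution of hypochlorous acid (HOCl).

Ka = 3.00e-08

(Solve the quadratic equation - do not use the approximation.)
pH = 4.83

x² + Ka×x - Ka×C = 0. Using quadratic formula: [H⁺] = 1.4784e-05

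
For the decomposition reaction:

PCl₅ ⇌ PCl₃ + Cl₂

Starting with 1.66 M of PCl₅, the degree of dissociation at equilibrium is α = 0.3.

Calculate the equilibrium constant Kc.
K_c = 0.2134

x = α·[A]₀ = 0.3 × 1.66 = 0.498 M dissociated.
At eq: [PCl₅] = 1.66 − 0.498 = 1.162 M; [PCl₃] = [Cl₂] = x = 0.498 M.
Kc = [PCl₃][Cl₂]/[PCl₅] = (0.498)²/1.162 = 0.2134.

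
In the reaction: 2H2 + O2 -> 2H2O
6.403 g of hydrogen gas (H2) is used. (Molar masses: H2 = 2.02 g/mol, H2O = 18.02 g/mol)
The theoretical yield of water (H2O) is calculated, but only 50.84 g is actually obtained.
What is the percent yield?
Moles of H2 = 6.403 g ÷ 2.02 g/mol = 3.1698 mol
Mole ratio: 2 mol H2O / 2 mol H2
Moles of H2O = 3.1698 × (2/2) = 3.1698 mol
Theoretical yield = 3.1698 mol × 18.02 g/mol = 57.12 g
Actual yield = 50.84 g
Percent yield = (50.84 / 57.12) × 100% = 89.0%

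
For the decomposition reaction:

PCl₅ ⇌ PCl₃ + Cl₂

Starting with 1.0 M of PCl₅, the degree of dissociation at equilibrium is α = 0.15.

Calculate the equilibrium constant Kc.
K_c = 0.0265

x = α·[A]₀ = 0.15 × 1.0 = 0.15 M dissociated.
At eq: [PCl₅] = 1.0 − 0.15 = 0.85 M; [PCl₃] = [Cl₂] = x = 0.15 M.
Kc = [PCl₃][Cl₂]/[PCl₅] = (0.15)²/0.85 = 0.02647.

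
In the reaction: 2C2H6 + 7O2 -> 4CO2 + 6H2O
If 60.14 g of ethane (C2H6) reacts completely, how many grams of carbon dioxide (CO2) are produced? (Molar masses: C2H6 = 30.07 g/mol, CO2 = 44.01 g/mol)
Moles of C2H6 = 60.14 g ÷ 30.07 g/mol = 2 mol
Mole ratio: 4 mol CO2 / 2 mol C2H6
Moles of CO2 = 2 × (4/2) = 4 mol
Mass of CO2 = 4 mol × 44.01 g/mol = 176 g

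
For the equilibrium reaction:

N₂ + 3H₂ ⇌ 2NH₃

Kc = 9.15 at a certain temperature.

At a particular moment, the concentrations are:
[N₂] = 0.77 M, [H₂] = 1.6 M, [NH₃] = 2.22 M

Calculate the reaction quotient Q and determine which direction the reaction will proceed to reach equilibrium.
Q = 1.563, Q < K, reaction proceeds forward (toward products)

Q = ([NH₃]^2) / ([N₂] × [H₂]^3)
  = ((2.22)^2) / ((0.77)·(1.6)^3) = 4.9284/3.1539 = 1.563
Since Q = 1.563 < Kc = 9.15, the reaction proceeds forward (toward products) to reach equilibrium.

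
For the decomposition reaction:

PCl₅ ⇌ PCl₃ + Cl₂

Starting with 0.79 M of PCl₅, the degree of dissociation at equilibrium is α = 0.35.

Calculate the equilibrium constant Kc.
K_c = 0.1489

x = α·[A]₀ = 0.35 × 0.79 = 0.2765 M dissociated.
At eq: [PCl₅] = 0.79 − 0.2765 = 0.5135 M; [PCl₃] = [Cl₂] = x = 0.2765 M.
Kc = [PCl₃][Cl₂]/[PCl₅] = (0.2765)²/0.5135 = 0.1489.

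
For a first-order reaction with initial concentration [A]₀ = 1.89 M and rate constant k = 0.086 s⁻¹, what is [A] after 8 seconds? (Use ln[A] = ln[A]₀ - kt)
0.9499 M

ln[A] = ln[A]₀ - k·t = ln(1.89) - (0.086)·(8) = 0.6366 - 0.6880 = -0.0514
[A] = e^(-0.0514) = 0.9499 M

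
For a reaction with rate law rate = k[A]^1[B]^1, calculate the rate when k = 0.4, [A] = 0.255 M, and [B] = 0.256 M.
0.02611 M/s

rate = k·[A]^1·[B]^1 = 0.4·(0.255)^1·(0.256)^1 = 0.4·0.255·0.256 = 0.02611 M/s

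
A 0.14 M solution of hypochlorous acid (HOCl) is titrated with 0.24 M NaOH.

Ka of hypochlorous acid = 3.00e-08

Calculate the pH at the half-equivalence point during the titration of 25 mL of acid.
pH = pKa = 7.52

At the half-equivalence point, [HA] = [A⁻], so by Henderson–Hasselbalch pH = pKa + log(1) = pKa.
pKa = −log(3.00e-08) = 7.52.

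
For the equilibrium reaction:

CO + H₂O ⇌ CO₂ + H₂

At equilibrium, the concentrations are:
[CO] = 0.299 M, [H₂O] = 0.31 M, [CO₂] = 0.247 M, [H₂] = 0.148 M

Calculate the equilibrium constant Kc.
K_c = 0.3944

Kc = ([CO₂] × [H₂]) / ([CO] × [H₂O])
   = ((0.247)·(0.148)) / ((0.299)·(0.31))
   = 0.036556 / 0.09269 = 0.3944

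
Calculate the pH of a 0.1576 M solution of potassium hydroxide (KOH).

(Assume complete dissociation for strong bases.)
pH = 13.20

[OH⁻] = 0.1576 M for strong base. pOH = -log[OH⁻] = 0.80, pH = 14 - pOH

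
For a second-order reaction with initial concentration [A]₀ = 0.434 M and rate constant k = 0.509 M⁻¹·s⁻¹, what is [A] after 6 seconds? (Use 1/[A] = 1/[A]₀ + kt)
0.1866 M

1/[A] = 1/[A]₀ + k·t = 1/0.434 + (0.509)·(6) = 2.3041 + 3.0540 = 5.3581
[A] = 1/5.3581 = 0.1866 M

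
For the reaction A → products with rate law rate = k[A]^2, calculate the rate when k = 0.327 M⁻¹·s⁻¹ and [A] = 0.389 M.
0.04948 M/s

rate = k·[A]^2 = 0.327·(0.389)^2 = 0.327·0.151321 = 0.04948 M/s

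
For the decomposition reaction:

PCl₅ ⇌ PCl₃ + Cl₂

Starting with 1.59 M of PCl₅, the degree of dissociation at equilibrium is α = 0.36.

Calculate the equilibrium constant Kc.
K_c = 0.3220

x = α·[A]₀ = 0.36 × 1.59 = 0.5724 M dissociated.
At eq: [PCl₅] = 1.59 − 0.5724 = 1.018 M; [PCl₃] = [Cl₂] = x = 0.5724 M.
Kc = [PCl₃][Cl₂]/[PCl₅] = (0.5724)²/1.018 = 0.322.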